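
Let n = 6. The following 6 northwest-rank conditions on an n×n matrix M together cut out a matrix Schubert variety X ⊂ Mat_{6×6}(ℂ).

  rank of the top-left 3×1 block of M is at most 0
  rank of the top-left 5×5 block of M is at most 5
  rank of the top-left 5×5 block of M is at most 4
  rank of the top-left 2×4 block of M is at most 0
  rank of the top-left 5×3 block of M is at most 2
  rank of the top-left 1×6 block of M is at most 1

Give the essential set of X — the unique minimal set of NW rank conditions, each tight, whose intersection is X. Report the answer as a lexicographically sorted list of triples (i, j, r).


Computing R[i][j] = min implied NW-rank bound (n=6, 6 conditions):

  i=1: 0, 0, 0, 0, 1, 1
  i=2: 0, 0, 0, 0, 1, 2
  i=3: 0, 1, 1, 1, 2, 3
  i=4: 1, 2, 2, 2, 3, 4
  i=5: 1, 2, 2, 3, 4, 5
  i=6: 1, 2, 3, 4, 5, 6

so w = (5, 6, 2, 1, 4, 3).

Fulton essential set (3 of the 10 Rothe cells):

[(2, 4, 0), (3, 1, 0), (5, 3, 2)]


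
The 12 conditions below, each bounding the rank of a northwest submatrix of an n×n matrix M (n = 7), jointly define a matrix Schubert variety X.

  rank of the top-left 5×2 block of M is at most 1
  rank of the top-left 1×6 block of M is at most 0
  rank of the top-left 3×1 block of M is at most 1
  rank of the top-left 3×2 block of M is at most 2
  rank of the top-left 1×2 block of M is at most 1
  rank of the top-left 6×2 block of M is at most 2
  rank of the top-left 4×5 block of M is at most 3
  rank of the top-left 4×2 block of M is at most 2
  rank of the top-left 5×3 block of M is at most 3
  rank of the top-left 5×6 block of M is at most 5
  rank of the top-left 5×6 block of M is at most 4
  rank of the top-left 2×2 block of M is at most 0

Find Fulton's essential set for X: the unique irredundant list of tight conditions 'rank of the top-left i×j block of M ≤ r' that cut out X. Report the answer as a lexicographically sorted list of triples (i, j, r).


Computing R[i][j] = min implied NW-rank bound (n=7, 12 conditions):

  i=1: 0 | 0 | 0 | 0 | 0 | 0 | 1
  i=2: 0 | 0 | 1 | 1 | 1 | 1 | 2
  i=3: 1 | 1 | 2 | 2 | 2 | 2 | 3
  i=4: 1 | 1 | 2 | 3 | 3 | 3 | 4
  i=5: 1 | 1 | 2 | 3 | 4 | 4 | 5
  i=6: 1 | 2 | 3 | 4 | 5 | 5 | 6
  i=7: 1 | 2 | 3 | 4 | 5 | 6 | 7

second differences of R give the permutation w = (7, 3, 1, 4, 5, 2, 6).

D(w) has 10 cells with 3 SE-corners; essential set:

[(1, 6, 0), (2, 2, 0), (5, 2, 1)]


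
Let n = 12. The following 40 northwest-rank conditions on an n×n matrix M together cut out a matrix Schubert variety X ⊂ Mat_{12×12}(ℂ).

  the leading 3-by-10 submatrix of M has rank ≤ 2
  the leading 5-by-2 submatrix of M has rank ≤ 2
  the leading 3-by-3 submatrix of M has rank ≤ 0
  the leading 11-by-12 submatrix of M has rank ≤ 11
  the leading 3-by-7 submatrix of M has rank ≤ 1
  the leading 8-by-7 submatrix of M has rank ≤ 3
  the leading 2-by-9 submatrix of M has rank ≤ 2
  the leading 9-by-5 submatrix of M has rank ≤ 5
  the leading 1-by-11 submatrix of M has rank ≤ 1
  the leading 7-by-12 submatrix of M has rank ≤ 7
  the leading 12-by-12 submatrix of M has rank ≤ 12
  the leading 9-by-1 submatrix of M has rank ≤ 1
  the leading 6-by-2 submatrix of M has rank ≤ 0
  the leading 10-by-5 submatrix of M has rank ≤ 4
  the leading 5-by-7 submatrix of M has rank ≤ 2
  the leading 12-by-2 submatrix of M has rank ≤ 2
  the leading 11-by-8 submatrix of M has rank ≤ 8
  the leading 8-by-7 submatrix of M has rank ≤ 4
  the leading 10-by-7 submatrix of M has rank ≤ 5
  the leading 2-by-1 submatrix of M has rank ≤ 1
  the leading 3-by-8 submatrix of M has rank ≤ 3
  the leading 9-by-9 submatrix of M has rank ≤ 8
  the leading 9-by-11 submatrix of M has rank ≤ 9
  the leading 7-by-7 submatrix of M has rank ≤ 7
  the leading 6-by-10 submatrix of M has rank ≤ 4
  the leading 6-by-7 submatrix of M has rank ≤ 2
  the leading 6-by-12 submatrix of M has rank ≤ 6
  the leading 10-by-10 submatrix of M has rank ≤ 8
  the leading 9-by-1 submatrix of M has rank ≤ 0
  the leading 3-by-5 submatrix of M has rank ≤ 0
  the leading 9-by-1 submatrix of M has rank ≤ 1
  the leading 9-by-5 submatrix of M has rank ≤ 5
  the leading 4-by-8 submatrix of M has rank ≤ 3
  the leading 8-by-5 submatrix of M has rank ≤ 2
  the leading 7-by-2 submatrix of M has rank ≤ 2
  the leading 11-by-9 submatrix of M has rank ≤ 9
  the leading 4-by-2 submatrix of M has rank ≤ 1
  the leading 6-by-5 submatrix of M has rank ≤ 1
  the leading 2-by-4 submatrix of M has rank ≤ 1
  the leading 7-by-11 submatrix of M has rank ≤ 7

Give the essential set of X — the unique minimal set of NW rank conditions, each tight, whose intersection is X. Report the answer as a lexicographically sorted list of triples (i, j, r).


Rank table r_w(12×12) implied by the 40 constraints:

  0 0 0 0 0 1 1 1 1 1 1 1
  0 0 0 0 0 1 1 2 2 2 2 2
  0 0 0 0 0 1 1 2 2 2 3 3
  0 0 1 1 1 2 2 3 3 3 4 4
  0 0 1 1 1 2 2 3 4 4 5 5
  0 0 1 1 1 2 2 3 4 4 5 6
  0 1 2 2 2 3 3 4 5 5 6 7
  0 1 2 2 2 3 3 4 5 6 7 8
  0 1 2 3 3 4 4 5 6 7 8 9
  1 2 3 4 4 5 5 6 7 8 9 10
  1 2 3 4 5 6 6 7 8 9 10 11
  1 2 3 4 5 6 7 8 9 10 11 12

the unique w with this rank table is (6, 8, 11, 3, 9, 12, 2, 10, 4, 1, 5, 7).

ℓ(w)=38; the 10 essential cells (i,j,r):

[(3, 5, 0), (3, 7, 1), (3, 10, 2), (6, 2, 0), (6, 5, 1), (6, 7, 2), (6, 10, 4), (8, 5, 2), (8, 7, 3), (9, 1, 0)]


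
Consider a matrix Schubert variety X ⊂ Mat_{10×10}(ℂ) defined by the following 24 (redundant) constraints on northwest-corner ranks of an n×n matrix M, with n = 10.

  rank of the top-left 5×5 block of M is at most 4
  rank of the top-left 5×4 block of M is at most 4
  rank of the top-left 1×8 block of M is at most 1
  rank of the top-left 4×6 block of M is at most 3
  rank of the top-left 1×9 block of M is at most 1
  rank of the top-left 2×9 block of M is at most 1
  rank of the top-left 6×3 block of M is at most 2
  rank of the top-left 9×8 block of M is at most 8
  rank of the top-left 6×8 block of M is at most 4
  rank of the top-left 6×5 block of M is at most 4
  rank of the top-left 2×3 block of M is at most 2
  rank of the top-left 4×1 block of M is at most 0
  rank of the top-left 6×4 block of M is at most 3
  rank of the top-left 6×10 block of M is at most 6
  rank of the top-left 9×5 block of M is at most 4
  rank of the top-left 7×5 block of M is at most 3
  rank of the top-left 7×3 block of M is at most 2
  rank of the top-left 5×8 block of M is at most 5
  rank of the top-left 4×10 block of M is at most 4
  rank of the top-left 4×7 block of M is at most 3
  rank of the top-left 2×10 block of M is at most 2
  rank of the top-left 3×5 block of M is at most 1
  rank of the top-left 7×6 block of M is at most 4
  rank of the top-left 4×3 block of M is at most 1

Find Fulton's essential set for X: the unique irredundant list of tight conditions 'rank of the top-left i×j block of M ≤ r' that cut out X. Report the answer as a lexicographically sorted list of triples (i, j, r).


Rank table r_w(10×10) implied by the 24 constraints:

  row 1: 0  1  1  1  1  1  1  1  1  1
  row 2: 0  1  1  1  1  1  1  1  1  2
  row 3: 0  1  1  1  1  2  2  2  2  3
  row 4: 0  1  1  2  2  3  3  3  3  4
  row 5: 1  2  2  3  3  4  4  4  4  5
  row 6: 1  2  2  3  3  4  4  4  5  6
  row 7: 1  2  2  3  3  4  5  5  6  7
  row 8: 1  2  3  4  4  5  6  6  7  8
  row 9: 1  2  3  4  4  5  6  7  8  9
  row 10: 1  2  3  4  5  6  7  8  9  10

so w = (2, 10, 6, 4, 1, 9, 7, 3, 8, 5).

Fulton essential set (8 of the 22 Rothe cells):

[(2, 9, 1), (3, 5, 1), (4, 1, 0), (4, 3, 1), (6, 8, 4), (7, 3, 2), (7, 5, 3), (9, 5, 4)]


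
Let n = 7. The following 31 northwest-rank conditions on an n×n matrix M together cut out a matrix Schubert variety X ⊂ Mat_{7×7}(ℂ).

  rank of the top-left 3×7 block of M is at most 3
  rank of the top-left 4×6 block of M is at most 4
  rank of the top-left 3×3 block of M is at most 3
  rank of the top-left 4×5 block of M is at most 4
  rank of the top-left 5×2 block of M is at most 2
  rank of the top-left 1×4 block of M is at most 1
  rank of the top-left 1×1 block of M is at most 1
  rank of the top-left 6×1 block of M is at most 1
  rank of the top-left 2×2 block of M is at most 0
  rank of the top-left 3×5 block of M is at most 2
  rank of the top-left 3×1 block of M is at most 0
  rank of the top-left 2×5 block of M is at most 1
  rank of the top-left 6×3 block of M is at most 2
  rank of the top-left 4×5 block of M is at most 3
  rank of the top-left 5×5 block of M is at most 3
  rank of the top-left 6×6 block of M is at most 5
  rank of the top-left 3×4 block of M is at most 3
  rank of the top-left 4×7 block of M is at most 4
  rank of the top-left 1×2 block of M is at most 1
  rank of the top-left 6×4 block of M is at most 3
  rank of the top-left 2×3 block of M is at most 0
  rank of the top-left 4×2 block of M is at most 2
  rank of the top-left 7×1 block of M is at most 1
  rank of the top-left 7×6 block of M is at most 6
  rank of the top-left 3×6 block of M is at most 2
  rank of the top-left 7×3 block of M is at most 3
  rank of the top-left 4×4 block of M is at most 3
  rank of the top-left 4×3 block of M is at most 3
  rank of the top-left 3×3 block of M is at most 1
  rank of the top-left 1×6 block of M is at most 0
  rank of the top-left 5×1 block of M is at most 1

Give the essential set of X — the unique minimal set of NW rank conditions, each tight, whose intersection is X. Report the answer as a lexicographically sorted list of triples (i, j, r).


Recovering R(i,j) via the rank-extension bound from the 31 conditions:

  i=1: 0  0  0  0  0  0  1
  i=2: 0  0  0  1  1  1  2
  i=3: 0  1  1  2  2  2  3
  i=4: 1  2  2  3  3  3  4
  i=5: 1  2  2  3  3  4  5
  i=6: 1  2  2  3  4  5  6
  i=7: 1  2  3  4  5  6  7

reading off 1-entries of Δ²R: w = (7, 4, 2, 1, 6, 5, 3).

5 SE-corners of the 13-cell Rothe diagram give Ess(w):

[(1, 6, 0), (2, 3, 0), (3, 1, 0), (5, 5, 3), (6, 3, 2)]


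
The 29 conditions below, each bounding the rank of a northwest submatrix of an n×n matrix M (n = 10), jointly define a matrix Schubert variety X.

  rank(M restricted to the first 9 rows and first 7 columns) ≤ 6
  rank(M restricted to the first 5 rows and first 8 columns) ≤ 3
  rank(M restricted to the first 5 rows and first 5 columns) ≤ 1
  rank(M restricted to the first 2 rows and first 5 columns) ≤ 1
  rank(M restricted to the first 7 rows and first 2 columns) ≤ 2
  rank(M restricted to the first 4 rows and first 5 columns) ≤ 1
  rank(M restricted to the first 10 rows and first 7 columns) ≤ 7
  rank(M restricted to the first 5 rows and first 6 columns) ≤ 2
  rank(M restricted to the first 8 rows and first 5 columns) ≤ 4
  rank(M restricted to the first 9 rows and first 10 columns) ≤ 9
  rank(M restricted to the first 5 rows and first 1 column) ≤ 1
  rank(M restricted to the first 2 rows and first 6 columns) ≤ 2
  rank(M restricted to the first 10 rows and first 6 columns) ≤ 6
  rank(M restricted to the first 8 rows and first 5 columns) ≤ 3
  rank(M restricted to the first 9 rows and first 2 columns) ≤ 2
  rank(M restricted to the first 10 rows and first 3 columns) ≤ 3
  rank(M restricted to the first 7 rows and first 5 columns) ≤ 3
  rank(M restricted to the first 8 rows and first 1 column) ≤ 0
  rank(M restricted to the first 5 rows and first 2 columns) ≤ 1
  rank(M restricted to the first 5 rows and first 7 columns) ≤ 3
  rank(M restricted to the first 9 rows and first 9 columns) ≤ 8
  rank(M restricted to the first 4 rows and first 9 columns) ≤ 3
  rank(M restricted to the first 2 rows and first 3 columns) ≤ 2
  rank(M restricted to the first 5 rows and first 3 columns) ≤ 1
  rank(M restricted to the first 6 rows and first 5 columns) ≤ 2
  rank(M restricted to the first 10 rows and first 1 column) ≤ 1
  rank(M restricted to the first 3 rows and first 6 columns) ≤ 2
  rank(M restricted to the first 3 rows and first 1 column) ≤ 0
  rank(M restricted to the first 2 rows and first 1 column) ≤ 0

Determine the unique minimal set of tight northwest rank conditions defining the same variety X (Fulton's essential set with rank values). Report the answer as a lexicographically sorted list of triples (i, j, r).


Rank table r_w(10×10) implied by the 29 constraints:

  0 1 1 1 1 1 1 1 1 1
  0 1 1 1 1 2 2 2 2 2
  0 1 1 1 1 2 3 3 3 3
  0 1 1 1 1 2 3 3 3 4
  0 1 1 1 1 2 3 3 4 5
  0 1 2 2 2 3 4 4 5 6
  0 1 2 3 3 4 5 5 6 7
  0 1 2 3 3 4 5 6 7 8
  1 2 3 4 4 5 6 7 8 9
  1 2 3 4 5 6 7 8 9 10

so w = (2, 6, 7, 10, 9, 3, 4, 8, 1, 5).

Fulton essential set (5 of the 24 Rothe cells):

[(4, 9, 3), (5, 5, 1), (5, 8, 3), (8, 1, 0), (8, 5, 3)]


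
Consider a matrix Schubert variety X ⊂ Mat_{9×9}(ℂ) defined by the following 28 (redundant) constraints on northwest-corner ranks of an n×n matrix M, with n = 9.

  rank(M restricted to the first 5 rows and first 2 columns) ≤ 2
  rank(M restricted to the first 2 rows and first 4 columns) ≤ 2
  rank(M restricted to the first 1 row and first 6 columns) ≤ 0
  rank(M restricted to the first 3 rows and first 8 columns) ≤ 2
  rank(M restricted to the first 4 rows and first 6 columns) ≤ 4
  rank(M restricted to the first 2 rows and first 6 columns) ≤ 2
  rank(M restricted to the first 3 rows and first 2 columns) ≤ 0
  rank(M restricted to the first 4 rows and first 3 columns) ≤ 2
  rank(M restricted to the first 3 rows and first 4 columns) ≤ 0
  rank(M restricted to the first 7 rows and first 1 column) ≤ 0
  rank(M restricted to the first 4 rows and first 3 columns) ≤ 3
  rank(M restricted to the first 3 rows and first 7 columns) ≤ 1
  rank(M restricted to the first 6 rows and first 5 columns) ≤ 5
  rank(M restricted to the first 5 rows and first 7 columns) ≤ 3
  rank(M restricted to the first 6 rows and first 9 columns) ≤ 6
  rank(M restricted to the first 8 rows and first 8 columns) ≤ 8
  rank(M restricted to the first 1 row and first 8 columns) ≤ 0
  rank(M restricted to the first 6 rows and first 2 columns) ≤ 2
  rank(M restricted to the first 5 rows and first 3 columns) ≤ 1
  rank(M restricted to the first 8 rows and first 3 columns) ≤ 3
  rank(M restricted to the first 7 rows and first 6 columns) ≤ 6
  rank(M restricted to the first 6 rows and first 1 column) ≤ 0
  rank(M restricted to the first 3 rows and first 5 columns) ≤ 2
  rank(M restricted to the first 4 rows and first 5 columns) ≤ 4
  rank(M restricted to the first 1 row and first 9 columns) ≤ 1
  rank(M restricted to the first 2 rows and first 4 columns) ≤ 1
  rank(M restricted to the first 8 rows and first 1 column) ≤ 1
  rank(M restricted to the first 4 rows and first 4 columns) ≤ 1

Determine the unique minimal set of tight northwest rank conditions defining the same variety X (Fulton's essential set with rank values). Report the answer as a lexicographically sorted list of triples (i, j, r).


Computing R[i][j] = min implied NW-rank bound (n=9, 28 conditions):

  row 1: 0 0 0 0 0 0 0 0 1
  row 2: 0 0 0 0 1 1 1 1 2
  row 3: 0 0 0 0 1 1 1 2 3
  row 4: 0 1 1 1 2 2 2 3 4
  row 5: 0 1 1 2 3 3 3 4 5
  row 6: 0 1 2 3 4 4 4 5 6
  row 7: 0 1 2 3 4 5 5 6 7
  row 8: 1 2 3 4 5 6 6 7 8
  row 9: 1 2 3 4 5 6 7 8 9

second differences of R give the permutation w = (9, 5, 8, 2, 4, 3, 6, 1, 7).

5 SE-corners of the 23-cell Rothe diagram give Ess(w):

[(1, 8, 0), (3, 4, 0), (3, 7, 1), (5, 3, 1), (7, 1, 0)]


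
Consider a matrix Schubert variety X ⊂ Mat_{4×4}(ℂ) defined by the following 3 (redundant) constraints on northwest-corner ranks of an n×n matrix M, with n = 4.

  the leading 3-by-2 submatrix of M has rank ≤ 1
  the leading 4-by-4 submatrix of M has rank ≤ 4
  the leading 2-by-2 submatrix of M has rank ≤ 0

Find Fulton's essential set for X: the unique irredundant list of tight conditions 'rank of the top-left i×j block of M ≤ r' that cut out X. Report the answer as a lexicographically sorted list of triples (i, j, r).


The tightest implied rank at each (i,j), from the 3 conditions:

  0  0  1  1
  0  0  1  2
  1  1  2  3
  1  2  3  4

hence w(1..4) = (3, 4, 1, 2).

ℓ(w)=4; the 1 essential cell (i,j,r):

[(2, 2, 0)]


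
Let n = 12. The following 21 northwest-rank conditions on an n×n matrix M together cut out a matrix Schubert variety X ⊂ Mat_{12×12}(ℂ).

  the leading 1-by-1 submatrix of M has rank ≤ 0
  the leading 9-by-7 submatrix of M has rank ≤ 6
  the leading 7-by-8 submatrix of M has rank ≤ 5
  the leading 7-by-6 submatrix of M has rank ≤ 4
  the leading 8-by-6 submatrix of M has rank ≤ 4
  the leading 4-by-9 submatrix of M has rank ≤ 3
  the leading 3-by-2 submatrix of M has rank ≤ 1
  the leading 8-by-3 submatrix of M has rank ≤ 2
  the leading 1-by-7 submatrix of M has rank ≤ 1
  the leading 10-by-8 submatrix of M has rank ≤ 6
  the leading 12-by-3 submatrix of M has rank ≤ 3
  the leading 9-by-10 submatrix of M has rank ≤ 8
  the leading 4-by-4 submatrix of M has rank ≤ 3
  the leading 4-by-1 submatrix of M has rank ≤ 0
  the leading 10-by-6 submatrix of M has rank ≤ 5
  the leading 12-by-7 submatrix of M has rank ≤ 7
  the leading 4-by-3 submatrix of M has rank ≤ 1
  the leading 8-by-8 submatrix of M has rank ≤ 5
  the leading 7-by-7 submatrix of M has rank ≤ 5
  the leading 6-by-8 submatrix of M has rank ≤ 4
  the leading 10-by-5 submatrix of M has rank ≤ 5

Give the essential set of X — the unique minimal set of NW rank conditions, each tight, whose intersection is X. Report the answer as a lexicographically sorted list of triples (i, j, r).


Reconstructing r_w from the 21 given conditions:

  row 1: 0 | 1 | 1 | 1 | 1 | 1 | 1 | 1 | 1 | 1 | 1 | 1
  row 2: 0 | 1 | 1 | 2 | 2 | 2 | 2 | 2 | 2 | 2 | 2 | 2
  row 3: 0 | 1 | 1 | 2 | 3 | 3 | 3 | 3 | 3 | 3 | 3 | 3
  row 4: 0 | 1 | 1 | 2 | 3 | 3 | 3 | 3 | 3 | 4 | 4 | 4
  row 5: 1 | 2 | 2 | 3 | 4 | 4 | 4 | 4 | 4 | 5 | 5 | 5
  row 6: 1 | 2 | 2 | 3 | 4 | 4 | 4 | 4 | 5 | 6 | 6 | 6
  row 7: 1 | 2 | 2 | 3 | 4 | 4 | 5 | 5 | 6 | 7 | 7 | 7
  row 8: 1 | 2 | 2 | 3 | 4 | 4 | 5 | 5 | 6 | 7 | 8 | 8
  row 9: 1 | 2 | 3 | 4 | 5 | 5 | 6 | 6 | 7 | 8 | 9 | 9
  row 10: 1 | 2 | 3 | 4 | 5 | 5 | 6 | 6 | 7 | 8 | 9 | 10
  row 11: 1 | 2 | 3 | 4 | 5 | 6 | 7 | 7 | 8 | 9 | 10 | 11
  row 12: 1 | 2 | 3 | 4 | 5 | 6 | 7 | 8 | 9 | 10 | 11 | 12

second differences of R give the permutation w = (2, 4, 5, 10, 1, 9, 7, 11, 3, 12, 6, 8).

D(w) has 22 cells with 9 SE-corners; essential set:

[(4, 1, 0), (4, 3, 1), (4, 9, 3), (6, 8, 4), (8, 3, 2), (8, 6, 4), (8, 8, 5), (10, 6, 5), (10, 8, 6)]


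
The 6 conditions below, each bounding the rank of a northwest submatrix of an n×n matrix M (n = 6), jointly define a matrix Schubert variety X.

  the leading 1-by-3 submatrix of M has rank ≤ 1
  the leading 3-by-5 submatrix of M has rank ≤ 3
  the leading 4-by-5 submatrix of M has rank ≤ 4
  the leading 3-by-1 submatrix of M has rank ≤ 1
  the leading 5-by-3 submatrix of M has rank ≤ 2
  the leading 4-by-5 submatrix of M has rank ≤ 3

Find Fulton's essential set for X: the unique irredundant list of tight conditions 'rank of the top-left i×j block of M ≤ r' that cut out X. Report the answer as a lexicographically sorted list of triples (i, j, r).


Rank table r_w(6×6) implied by the 6 constraints:

  1 1 1 1 1 1
  1 2 2 2 2 2
  1 2 2 3 3 3
  1 2 2 3 3 4
  1 2 2 3 4 5
  1 2 3 4 5 6

so w = (1, 2, 4, 6, 5, 3).

ℓ(w)=4; the 2 essential cells (i,j,r):

[(4, 5, 3), (5, 3, 2)]


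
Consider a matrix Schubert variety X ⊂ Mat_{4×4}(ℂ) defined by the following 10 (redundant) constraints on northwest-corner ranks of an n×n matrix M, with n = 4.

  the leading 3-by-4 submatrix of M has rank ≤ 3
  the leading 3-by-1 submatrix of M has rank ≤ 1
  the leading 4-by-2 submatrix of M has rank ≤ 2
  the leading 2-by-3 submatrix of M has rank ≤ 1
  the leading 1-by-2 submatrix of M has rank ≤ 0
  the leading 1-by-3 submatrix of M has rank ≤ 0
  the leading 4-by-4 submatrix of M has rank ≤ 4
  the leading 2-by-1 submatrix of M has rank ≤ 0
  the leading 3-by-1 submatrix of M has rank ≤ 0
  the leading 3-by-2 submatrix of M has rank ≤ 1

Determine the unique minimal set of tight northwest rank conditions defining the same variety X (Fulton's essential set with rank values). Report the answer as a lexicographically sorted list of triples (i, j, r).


The tightest implied rank at each (i,j), from the 10 conditions:

  i=1: 0 | 0 | 0 | 1
  i=2: 0 | 1 | 1 | 2
  i=3: 0 | 1 | 2 | 3
  i=4: 1 | 2 | 3 | 4

giving w = (4, 2, 3, 1) via Δ²R.

|D(w)|=5, |Ess(w)|=2:

[(1, 3, 0), (3, 1, 0)]


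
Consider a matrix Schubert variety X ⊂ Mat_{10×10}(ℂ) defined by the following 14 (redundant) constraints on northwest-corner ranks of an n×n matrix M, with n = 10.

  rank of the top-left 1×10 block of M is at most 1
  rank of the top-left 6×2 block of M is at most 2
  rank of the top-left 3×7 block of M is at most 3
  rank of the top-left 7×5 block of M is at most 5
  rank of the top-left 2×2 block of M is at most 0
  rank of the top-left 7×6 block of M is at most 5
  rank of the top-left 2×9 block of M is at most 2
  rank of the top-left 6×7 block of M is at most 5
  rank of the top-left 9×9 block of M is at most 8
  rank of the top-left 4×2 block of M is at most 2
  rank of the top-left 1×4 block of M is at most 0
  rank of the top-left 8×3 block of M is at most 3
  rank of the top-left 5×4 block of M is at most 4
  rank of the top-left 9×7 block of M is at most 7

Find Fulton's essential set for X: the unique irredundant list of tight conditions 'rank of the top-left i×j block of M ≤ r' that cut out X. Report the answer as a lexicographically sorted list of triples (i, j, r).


The tightest implied rank at each (i,j), from the 14 conditions:

  0, 0, 0, 0, 1, 1, 1, 1, 1, 1
  0, 0, 1, 1, 2, 2, 2, 2, 2, 2
  1, 1, 2, 2, 3, 3, 3, 3, 3, 3
  1, 2, 3, 3, 4, 4, 4, 4, 4, 4
  1, 2, 3, 4, 5, 5, 5, 5, 5, 5
  1, 2, 3, 4, 5, 5, 5, 6, 6, 6
  1, 2, 3, 4, 5, 5, 6, 7, 7, 7
  1, 2, 3, 4, 5, 6, 7, 8, 8, 8
  1, 2, 3, 4, 5, 6, 7, 8, 8, 9
  1, 2, 3, 4, 5, 6, 7, 8, 9, 10

reading off 1-entries of Δ²R: w = (5, 3, 1, 2, 4, 8, 7, 6, 10, 9).

ℓ(w)=10; the 5 essential cells (i,j,r):

[(1, 4, 0), (2, 2, 0), (6, 7, 5), (7, 6, 5), (9, 9, 8)]


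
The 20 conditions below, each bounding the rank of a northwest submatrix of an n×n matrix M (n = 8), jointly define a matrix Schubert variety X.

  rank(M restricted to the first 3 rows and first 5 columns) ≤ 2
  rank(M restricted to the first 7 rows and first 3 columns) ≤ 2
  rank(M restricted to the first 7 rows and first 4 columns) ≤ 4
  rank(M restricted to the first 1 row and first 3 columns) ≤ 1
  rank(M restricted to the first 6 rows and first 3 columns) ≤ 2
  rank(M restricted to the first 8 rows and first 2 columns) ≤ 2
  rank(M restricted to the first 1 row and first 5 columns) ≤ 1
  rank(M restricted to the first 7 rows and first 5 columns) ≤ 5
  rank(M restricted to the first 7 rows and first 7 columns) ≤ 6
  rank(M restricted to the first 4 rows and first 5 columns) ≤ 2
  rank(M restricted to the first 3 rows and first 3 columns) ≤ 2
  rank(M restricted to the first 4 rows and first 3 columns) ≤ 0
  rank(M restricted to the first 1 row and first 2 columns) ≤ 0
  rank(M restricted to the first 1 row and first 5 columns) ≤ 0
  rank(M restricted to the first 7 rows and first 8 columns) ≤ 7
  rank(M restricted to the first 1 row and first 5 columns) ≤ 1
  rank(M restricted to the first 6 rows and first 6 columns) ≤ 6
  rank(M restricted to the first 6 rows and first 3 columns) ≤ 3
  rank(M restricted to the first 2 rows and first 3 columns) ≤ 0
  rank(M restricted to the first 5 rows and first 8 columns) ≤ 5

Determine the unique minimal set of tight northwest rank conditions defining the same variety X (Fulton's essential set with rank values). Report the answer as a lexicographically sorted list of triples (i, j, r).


Recovering R(i,j) via the rank-extension bound from the 20 conditions:

  i=1: 0 | 0 | 0 | 0 | 0 | 1 | 1 | 1
  i=2: 0 | 0 | 0 | 1 | 1 | 2 | 2 | 2
  i=3: 0 | 0 | 0 | 1 | 2 | 3 | 3 | 3
  i=4: 0 | 0 | 0 | 1 | 2 | 3 | 4 | 4
  i=5: 1 | 1 | 1 | 2 | 3 | 4 | 5 | 5
  i=6: 1 | 2 | 2 | 3 | 4 | 5 | 6 | 6
  i=7: 1 | 2 | 2 | 3 | 4 | 5 | 6 | 7
  i=8: 1 | 2 | 3 | 4 | 5 | 6 | 7 | 8

giving w = (6, 4, 5, 7, 1, 2, 8, 3) via Δ²R.

D(w) has 15 cells with 3 SE-corners; essential set:

[(1, 5, 0), (4, 3, 0), (7, 3, 2)]


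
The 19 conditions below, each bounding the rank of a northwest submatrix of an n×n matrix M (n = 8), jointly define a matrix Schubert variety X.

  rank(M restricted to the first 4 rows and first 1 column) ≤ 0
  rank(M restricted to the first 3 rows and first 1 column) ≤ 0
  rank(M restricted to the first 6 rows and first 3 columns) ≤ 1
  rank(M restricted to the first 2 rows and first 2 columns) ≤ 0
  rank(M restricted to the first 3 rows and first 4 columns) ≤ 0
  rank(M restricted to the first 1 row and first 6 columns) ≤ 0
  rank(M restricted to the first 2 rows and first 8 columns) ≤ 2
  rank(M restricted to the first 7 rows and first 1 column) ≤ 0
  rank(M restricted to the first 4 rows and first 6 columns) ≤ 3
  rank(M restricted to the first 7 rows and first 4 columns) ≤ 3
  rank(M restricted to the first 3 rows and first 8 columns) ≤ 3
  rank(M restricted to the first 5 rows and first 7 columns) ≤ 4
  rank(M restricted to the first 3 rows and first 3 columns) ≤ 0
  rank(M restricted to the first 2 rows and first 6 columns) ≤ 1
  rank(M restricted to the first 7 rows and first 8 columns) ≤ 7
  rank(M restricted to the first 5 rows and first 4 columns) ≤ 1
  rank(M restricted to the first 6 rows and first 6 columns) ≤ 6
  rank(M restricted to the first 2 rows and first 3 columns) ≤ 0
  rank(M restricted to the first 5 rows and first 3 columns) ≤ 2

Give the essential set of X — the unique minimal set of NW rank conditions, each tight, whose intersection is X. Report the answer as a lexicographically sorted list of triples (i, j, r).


Reconstructing r_w from the 19 given conditions:

  0, 0, 0, 0, 0, 0, 1, 1
  0, 0, 0, 0, 1, 1, 2, 2
  0, 0, 0, 0, 1, 2, 3, 3
  0, 1, 1, 1, 2, 3, 4, 4
  0, 1, 1, 1, 2, 3, 4, 5
  0, 1, 1, 2, 3, 4, 5, 6
  0, 1, 2, 3, 4, 5, 6, 7
  1, 2, 3, 4, 5, 6, 7, 8

so w = (7, 5, 6, 2, 8, 4, 3, 1).

Fulton essential set (5 of the 21 Rothe cells):

[(1, 6, 0), (3, 4, 0), (5, 4, 1), (6, 3, 1), (7, 1, 0)]


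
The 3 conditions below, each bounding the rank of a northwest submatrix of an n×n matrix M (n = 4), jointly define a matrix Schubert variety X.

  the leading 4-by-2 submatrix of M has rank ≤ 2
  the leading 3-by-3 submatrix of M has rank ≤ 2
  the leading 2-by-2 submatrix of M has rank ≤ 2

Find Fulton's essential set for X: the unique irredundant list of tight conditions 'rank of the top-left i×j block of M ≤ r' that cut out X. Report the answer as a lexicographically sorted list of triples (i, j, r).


Propagating the 3 rank bounds to every northwest block:

  row 1: 1 1 1 1
  row 2: 1 2 2 2
  row 3: 1 2 2 3
  row 4: 1 2 3 4

the unique w with this rank table is (1, 2, 4, 3).

ℓ(w)=1; the 1 essential cell (i,j,r):

[(3, 3, 2)]


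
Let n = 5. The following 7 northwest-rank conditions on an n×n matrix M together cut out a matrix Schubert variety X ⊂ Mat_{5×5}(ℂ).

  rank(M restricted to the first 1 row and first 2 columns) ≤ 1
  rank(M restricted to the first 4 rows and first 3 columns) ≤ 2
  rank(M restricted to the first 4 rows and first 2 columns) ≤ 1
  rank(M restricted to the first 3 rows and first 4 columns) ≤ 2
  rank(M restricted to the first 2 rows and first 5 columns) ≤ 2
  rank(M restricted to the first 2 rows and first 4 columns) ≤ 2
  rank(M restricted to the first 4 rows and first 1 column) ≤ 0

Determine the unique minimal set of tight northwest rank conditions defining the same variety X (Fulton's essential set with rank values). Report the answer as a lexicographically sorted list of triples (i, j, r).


Recovering R(i,j) via the rank-extension bound from the 7 conditions:

  0 1 1 1 1
  0 1 2 2 2
  0 1 2 2 3
  0 1 2 3 4
  1 2 3 4 5

giving w = (2, 3, 5, 4, 1) via Δ²R.

Rothe diagram D(w) (5 cells), 2 SE-corners (essential conditions):

[(3, 4, 2), (4, 1, 0)]


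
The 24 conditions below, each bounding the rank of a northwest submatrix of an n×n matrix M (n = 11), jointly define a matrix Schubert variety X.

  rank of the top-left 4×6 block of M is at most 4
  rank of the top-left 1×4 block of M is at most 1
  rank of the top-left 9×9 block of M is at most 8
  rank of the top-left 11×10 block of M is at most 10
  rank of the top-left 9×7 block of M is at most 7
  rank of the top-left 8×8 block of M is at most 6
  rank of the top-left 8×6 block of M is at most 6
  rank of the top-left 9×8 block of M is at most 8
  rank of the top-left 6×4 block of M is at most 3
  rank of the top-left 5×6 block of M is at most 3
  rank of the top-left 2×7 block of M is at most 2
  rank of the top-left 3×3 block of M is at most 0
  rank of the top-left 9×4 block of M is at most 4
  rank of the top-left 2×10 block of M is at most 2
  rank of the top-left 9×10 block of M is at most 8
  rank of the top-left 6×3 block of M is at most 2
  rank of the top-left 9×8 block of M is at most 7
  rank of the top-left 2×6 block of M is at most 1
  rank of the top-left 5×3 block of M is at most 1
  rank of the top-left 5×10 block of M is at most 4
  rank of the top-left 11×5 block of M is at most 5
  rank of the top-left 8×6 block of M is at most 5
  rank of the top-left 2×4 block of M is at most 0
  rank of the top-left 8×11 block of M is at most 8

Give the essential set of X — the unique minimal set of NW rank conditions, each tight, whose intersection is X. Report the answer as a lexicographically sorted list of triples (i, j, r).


The tightest implied rank at each (i,j), from the 24 conditions:

  0, 0, 0, 0, 1, 1, 1, 1, 1, 1, 1
  0, 0, 0, 0, 1, 1, 2, 2, 2, 2, 2
  0, 0, 0, 1, 2, 2, 3, 3, 3, 3, 3
  1, 1, 1, 2, 3, 3, 4, 4, 4, 4, 4
  1, 1, 1, 2, 3, 3, 4, 4, 4, 4, 5
  1, 2, 2, 3, 4, 4, 5, 5, 5, 5, 6
  1, 2, 3, 4, 5, 5, 6, 6, 6, 6, 7
  1, 2, 3, 4, 5, 5, 6, 6, 7, 7, 8
  1, 2, 3, 4, 5, 6, 7, 7, 8, 8, 9
  1, 2, 3, 4, 5, 6, 7, 8, 9, 9, 10
  1, 2, 3, 4, 5, 6, 7, 8, 9, 10, 11

second differences of R give the permutation w = (5, 7, 4, 1, 11, 2, 3, 9, 6, 8, 10).

Fulton essential set (8 of the 20 Rothe cells):

[(2, 4, 0), (2, 6, 1), (3, 3, 0), (5, 3, 1), (5, 6, 3), (5, 10, 4), (8, 6, 5), (8, 8, 6)]


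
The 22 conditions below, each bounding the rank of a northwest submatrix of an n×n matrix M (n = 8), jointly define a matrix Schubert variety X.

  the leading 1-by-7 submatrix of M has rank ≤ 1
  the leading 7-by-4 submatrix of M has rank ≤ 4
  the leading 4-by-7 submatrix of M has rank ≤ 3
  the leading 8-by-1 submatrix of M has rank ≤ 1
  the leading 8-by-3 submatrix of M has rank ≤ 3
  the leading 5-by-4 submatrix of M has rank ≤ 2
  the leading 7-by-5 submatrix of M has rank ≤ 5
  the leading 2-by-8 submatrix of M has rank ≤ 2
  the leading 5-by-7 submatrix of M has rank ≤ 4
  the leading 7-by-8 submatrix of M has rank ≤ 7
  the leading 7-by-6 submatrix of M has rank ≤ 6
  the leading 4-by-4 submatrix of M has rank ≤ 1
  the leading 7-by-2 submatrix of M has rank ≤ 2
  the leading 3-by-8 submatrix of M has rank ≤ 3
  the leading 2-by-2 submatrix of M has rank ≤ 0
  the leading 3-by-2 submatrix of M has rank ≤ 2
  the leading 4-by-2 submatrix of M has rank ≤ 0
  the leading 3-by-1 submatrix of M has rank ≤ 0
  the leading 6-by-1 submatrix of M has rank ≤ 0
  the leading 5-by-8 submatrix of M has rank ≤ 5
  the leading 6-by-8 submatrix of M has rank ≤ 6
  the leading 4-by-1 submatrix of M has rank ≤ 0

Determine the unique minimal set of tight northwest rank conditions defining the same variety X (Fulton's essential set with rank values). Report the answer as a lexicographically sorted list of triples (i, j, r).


Computing R[i][j] = min implied NW-rank bound (n=8, 22 conditions):

  i=1: 0  0  1  1  1  1  1  1
  i=2: 0  0  1  1  2  2  2  2
  i=3: 0  0  1  1  2  3  3  3
  i=4: 0  0  1  1  2  3  3  4
  i=5: 0  1  2  2  3  4  4  5
  i=6: 0  1  2  3  4  5  5  6
  i=7: 1  2  3  4  5  6  6  7
  i=8: 1  2  3  4  5  6  7  8

the unique w with this rank table is (3, 5, 6, 8, 2, 4, 1, 7).

Fulton essential set (4 of the 14 Rothe cells):

[(4, 2, 0), (4, 4, 1), (4, 7, 3), (6, 1, 0)]


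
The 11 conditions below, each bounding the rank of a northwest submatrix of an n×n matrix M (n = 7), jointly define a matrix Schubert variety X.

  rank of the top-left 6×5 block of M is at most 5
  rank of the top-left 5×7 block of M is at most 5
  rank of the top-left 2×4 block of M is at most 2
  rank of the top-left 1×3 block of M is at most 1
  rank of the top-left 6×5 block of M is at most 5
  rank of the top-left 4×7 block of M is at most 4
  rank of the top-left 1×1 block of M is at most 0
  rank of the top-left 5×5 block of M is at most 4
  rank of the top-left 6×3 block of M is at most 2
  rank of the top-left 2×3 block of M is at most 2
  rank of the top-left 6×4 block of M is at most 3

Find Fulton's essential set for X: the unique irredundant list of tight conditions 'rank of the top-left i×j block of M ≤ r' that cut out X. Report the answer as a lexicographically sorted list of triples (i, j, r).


The tightest implied rank at each (i,j), from the 11 conditions:

  0  1  1  1  1  1  1
  1  2  2  2  2  2  2
  1  2  2  3  3  3  3
  1  2  2  3  4  4  4
  1  2  2  3  4  5  5
  1  2  2  3  4  5  6
  1  2  3  4  5  6  7

second differences of R give the permutation w = (2, 1, 4, 5, 6, 7, 3).

2 SE-corners of the 5-cell Rothe diagram give Ess(w):

[(1, 1, 0), (6, 3, 2)]


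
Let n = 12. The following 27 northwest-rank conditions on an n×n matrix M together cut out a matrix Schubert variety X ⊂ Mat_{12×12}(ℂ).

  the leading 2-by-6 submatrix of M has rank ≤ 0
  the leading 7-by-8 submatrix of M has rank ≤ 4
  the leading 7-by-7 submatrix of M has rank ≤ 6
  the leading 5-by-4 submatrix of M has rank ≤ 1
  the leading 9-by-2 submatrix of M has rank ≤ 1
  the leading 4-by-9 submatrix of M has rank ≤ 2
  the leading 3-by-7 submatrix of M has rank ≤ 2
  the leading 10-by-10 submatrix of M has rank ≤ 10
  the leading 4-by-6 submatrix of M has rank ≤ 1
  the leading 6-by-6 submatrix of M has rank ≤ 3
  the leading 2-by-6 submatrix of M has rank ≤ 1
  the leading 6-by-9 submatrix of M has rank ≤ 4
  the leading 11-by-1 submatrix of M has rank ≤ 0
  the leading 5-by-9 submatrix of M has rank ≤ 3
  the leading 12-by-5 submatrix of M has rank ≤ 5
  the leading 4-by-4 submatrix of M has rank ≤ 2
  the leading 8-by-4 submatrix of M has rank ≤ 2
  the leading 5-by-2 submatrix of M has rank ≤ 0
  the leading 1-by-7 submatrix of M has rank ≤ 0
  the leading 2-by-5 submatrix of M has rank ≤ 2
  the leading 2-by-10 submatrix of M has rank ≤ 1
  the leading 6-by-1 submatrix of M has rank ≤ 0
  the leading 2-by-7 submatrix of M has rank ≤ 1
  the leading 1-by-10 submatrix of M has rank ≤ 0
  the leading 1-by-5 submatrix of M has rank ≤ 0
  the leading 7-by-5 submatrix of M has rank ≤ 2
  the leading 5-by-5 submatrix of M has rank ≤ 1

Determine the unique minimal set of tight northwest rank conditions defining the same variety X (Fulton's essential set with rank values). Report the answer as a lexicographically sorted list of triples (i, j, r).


Rank table r_w(12×12) implied by the 27 constraints:

  0 0 0 0 0 0 0 0 0 0 1 1
  0 0 0 0 0 0 1 1 1 1 2 2
  0 0 1 1 1 1 2 2 2 2 3 3
  0 0 1 1 1 1 2 2 2 3 4 4
  0 0 1 1 1 2 3 3 3 4 5 5
  0 1 2 2 2 3 4 4 4 5 6 6
  0 1 2 2 2 3 4 4 5 6 7 7
  0 1 2 2 3 4 5 5 6 7 8 8
  0 1 2 3 4 5 6 6 7 8 9 9
  0 1 2 3 4 5 6 7 8 9 10 10
  0 1 2 3 4 5 6 7 8 9 10 11
  1 2 3 4 5 6 7 8 9 10 11 12

giving w = (11, 7, 3, 10, 6, 2, 9, 5, 4, 8, 12, 1) via Δ²R.

|D(w)|=39, |Ess(w)|=10:

[(1, 10, 0), (2, 6, 0), (4, 6, 1), (4, 9, 2), (5, 2, 0), (5, 5, 1), (7, 5, 2), (7, 8, 4), (8, 4, 2), (11, 1, 0)]


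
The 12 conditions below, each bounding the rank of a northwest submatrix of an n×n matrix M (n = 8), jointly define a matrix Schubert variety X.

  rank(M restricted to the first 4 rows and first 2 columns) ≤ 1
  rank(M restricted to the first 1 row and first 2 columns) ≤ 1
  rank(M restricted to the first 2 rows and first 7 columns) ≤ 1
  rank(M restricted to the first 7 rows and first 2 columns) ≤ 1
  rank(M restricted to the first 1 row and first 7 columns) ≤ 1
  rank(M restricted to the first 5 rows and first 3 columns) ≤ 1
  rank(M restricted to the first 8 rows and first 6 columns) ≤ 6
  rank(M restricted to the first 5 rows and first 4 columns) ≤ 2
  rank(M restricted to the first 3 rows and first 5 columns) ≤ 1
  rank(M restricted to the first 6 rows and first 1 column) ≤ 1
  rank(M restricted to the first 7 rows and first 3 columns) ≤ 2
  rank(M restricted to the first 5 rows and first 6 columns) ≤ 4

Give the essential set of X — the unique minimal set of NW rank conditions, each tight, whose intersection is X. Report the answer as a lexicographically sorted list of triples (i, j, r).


Recovering R(i,j) via the rank-extension bound from the 12 conditions:

  R[1]: 1  1  1  1  1  1  1  1
  R[2]: 1  1  1  1  1  1  1  2
  R[3]: 1  1  1  1  1  2  2  3
  R[4]: 1  1  1  2  2  3  3  4
  R[5]: 1  1  1  2  3  4  4  5
  R[6]: 1  1  2  3  4  5  5  6
  R[7]: 1  1  2  3  4  5  6  7
  R[8]: 1  2  3  4  5  6  7  8

so w = (1, 8, 6, 4, 5, 3, 7, 2).

ℓ(w)=16; the 4 essential cells (i,j,r):

[(2, 7, 1), (3, 5, 1), (5, 3, 1), (7, 2, 1)]


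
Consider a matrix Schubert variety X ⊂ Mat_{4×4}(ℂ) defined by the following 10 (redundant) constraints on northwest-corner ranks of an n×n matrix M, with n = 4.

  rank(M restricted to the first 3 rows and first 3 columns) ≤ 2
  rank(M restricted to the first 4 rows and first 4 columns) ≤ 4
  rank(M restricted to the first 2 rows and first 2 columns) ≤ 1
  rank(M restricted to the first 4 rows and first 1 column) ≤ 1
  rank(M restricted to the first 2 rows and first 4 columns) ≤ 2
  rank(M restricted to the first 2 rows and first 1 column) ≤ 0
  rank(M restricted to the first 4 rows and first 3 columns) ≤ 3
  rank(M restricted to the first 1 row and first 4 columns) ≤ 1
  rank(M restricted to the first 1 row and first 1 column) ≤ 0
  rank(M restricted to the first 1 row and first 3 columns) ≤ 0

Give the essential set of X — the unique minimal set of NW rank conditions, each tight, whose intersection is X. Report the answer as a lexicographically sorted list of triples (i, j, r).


Propagating the 10 rank bounds to every northwest block:

  i=1: 0 0 0 1
  i=2: 0 1 1 2
  i=3: 1 2 2 3
  i=4: 1 2 3 4

hence w(1..4) = (4, 2, 1, 3).

D(w) has 4 cells with 2 SE-corners; essential set:

[(1, 3, 0), (2, 1, 0)]


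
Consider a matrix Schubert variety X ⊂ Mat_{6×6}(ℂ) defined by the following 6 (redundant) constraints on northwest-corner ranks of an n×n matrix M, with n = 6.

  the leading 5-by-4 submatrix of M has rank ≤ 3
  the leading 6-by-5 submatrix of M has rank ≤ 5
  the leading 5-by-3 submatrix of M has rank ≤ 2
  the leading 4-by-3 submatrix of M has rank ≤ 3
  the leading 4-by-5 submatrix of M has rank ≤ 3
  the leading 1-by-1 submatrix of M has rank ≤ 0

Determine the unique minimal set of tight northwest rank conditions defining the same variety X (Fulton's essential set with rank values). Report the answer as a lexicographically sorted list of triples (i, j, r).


The tightest implied rank at each (i,j), from the 6 conditions:

  i=1: 0 1 1 1 1 1
  i=2: 1 2 2 2 2 2
  i=3: 1 2 2 3 3 3
  i=4: 1 2 2 3 3 4
  i=5: 1 2 2 3 4 5
  i=6: 1 2 3 4 5 6

giving w = (2, 1, 4, 6, 5, 3) via Δ²R.

|D(w)|=5, |Ess(w)|=3:

[(1, 1, 0), (4, 5, 3), (5, 3, 2)]


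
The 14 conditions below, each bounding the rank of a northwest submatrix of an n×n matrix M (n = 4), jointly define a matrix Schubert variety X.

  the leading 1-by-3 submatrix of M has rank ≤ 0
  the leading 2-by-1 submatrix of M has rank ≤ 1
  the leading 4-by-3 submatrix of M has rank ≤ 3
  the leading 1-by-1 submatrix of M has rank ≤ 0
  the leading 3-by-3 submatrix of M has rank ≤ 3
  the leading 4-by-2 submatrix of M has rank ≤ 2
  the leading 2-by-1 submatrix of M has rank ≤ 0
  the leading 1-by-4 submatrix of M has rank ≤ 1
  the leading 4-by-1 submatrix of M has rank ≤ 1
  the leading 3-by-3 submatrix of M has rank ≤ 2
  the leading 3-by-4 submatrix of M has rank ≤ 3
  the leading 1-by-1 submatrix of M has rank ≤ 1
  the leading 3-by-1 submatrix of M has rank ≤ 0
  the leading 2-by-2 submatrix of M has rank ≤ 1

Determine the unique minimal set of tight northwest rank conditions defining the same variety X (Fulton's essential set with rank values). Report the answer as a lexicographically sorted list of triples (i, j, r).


Recovering R(i,j) via the rank-extension bound from the 14 conditions:

  R[1]: 0  0  0  1
  R[2]: 0  1  1  2
  R[3]: 0  1  2  3
  R[4]: 1  2  3  4

so w = (4, 2, 3, 1).

Fulton essential set (2 of the 5 Rothe cells):

[(1, 3, 0), (3, 1, 0)]
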